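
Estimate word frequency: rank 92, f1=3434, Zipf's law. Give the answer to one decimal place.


Zipf's law: f(r) = f(1) / r
f(1) = 3434
f(92) = 3434 / 92
= 37.3 occurrences


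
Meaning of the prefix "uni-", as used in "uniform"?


Prefix: uni-
Example: uniform = uni- + form
Meaning = one


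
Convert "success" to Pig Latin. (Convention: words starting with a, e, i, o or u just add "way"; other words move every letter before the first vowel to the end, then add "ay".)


Word: "success"
Starts with consonant(s) → move to end, add 'ay'
Consonant cluster: "s"
Pig Latin = "uccesssay"


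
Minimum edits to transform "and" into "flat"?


Word 1: "and" (length 3)
Word 2: "flat" (length 4)
One optimal edit sequence (insert/delete/substitute each cost 1):
  1. insert 'f'  (+1)
  2. substitute 'a' -> 'l'  (+1)
  3. substitute 'n' -> 'a'  (+1)
  4. substitute 'd' -> 't'  (+1)
Total edit operations: 4
Edit distance = 4


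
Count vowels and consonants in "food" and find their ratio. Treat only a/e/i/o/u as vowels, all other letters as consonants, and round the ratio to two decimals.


Word: "food"
Vowels (a,e,i,o,u): 2
Consonants: 2
Ratio = 2/2
= 1.00


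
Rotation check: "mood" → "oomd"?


Word: "mood", Candidate: "oomd"
Method: check if candidate is substring of word+word
"moodmood" contains "oomd"? No
Is rotation = No


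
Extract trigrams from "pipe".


Word: "pipe" (length 4)
Number of trigrams = 4 - 3 + 1 = 2
  Position 0: "pip"
  Position 1: "ipe"
Trigrams = "pip", "ipe"


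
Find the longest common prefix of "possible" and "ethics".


Word 1: "possible"
Word 2: "ethics"
Comparing from start:
  Pos 0: 'p' != 'e' (stop)
LCP = "" (length 0)


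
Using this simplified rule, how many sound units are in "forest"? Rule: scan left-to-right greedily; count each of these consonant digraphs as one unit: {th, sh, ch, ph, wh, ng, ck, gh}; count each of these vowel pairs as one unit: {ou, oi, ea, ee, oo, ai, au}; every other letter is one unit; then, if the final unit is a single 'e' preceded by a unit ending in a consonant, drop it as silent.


Word: "forest" (6 letters)
Left-to-right scan:
  (1) 'f' (letter)
  (2) 'o' (letter)
  (3) 'r' (letter)
  (4) 'e' (letter)
  (5) 's' (letter)
  (6) 't' (letter)
Units from scan: 6
Sound units = 6 units


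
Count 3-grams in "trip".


Word: "trip" (length 4)
Number of 3-grams = length - 3 + 1 = 4 - 3 + 1
= 2


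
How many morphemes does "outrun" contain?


Word: "outrun"
Morphemes: out- + run
Each morpheme carries meaning
= 2 morphemes


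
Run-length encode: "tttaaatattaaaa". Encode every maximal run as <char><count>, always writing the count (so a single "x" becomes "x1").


String: "tttaaatattaaaa"
Scanning for consecutive runs:
  't' x 3
  'a' x 3
  't' x 1
  'a' x 1
  't' x 2
  'a' x 4
RLE = "t3a3t1a1t2a4"


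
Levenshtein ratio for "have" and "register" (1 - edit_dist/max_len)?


Word 1: "have" (length 4)
Word 2: "register" (length 8)
One optimal edit sequence:
  1. insert 'r'  (+1)
  2. insert 'e'  (+1)
  3. insert 'g'  (+1)
  4. substitute 'h' -> 'i'  (+1)
  5. substitute 'a' -> 's'  (+1)
  6. substitute 'v' -> 't'  (+1)
  7. keep 'e'
  8. insert 'r'  (+1)
Edit distance = 7
Max length = max(4, 8) = 8
Similarity = 1 - 7/8
= 0.1250


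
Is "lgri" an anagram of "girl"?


Word 1: "girl" → sorted: gilr
Word 2: "lgri" → sorted: gilr
Same letters? gilr == gilr
Anagram = Yes


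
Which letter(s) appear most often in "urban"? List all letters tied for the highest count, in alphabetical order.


Word: "urban"
Letter counts:
  'a': 1
  'b': 1
  'n': 1
  'r': 1
  'u': 1
Maximum count = 1
Most frequent = 'a', 'b', 'n', 'r', 'u' (1 time each)


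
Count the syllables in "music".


Word: "music"
Syllable breakdown: mu-sic
Counting: 2 parts
= 2 syllables


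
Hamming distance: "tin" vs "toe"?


Comparing character by character (same length = 3):
  Pos 0: 't' vs 't' =
  Pos 1: 'i' vs 'o' !=
  Pos 2: 'n' vs 'e' !=
Hamming distance = 2


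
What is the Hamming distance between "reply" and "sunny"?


Comparing character by character (same length = 5):
  Pos 0: 'r' vs 's' !=
  Pos 1: 'e' vs 'u' !=
  Pos 2: 'p' vs 'n' !=
  Pos 3: 'l' vs 'n' !=
  Pos 4: 'y' vs 'y' =
Hamming distance = 4


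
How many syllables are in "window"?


Word: "window"
Syllable breakdown: win / dow
Counting: 2 parts
= 2 syllables


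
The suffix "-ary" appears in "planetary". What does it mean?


Suffix: -ary
As in: planetary -> planet + -ary
Meaning = relating to


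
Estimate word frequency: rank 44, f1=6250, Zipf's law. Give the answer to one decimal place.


Zipf's law: f(r) = f(1) / r
f(1) = 6250
f(44) = 6250 / 44
= 142.0 occurrences


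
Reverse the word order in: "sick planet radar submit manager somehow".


Original: "sick planet radar submit manager somehow"
Words (1..n): sick | planet | radar | submit | manager | somehow
Reversed (n..1): somehow | manager | submit | radar | planet | sick
Result = "somehow manager submit radar planet sick"


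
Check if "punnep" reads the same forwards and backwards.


Word: "punnep"
Reversed: "pennup"
Forward == Backward? punnep != pennup
Palindrome = No


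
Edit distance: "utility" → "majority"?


Word 1: "utility" (length 7)
Word 2: "majority" (length 8)
One optimal edit sequence (insert/delete/substitute each cost 1):
  1. insert 'm'  (+1)
  2. substitute 'u' -> 'a'  (+1)
  3. substitute 't' -> 'j'  (+1)
  4. substitute 'i' -> 'o'  (+1)
  5. substitute 'l' -> 'r'  (+1)
  6. keep 'i'
  7. keep 't'
  8. keep 'y'
Total edit operations: 5
Edit distance = 5


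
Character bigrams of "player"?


Word: "player" (length 6)
Number of bigrams = 6 - 2 + 1 = 5
  Position 0: "pl"
  Position 1: "la"
  Position 2: "ay"
  Position 3: "ye"
  Position 4: "er"
Bigrams = "pl", "la", "ay", "ye", "er"


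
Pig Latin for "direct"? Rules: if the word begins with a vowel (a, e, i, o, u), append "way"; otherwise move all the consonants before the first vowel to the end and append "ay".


Word: "direct"
Starts with consonant(s) → move to end, add 'ay'
Consonant cluster: "d"
Pig Latin = "irectday"


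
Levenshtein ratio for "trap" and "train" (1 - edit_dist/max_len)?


Word 1: "trap" (length 4)
Word 2: "train" (length 5)
One optimal edit sequence:
  1. keep 't'
  2. keep 'r'
  3. keep 'a'
  4. insert 'i'  (+1)
  5. substitute 'p' -> 'n'  (+1)
Edit distance = 2
Max length = max(4, 5) = 5
Similarity = 1 - 2/5
= 0.6000


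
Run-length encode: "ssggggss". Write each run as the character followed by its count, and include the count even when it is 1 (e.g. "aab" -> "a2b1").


String: "ssggggss"
Scanning for consecutive runs:
  's' x 2
  'g' x 4
  's' x 2
RLE = "s2g4s2"


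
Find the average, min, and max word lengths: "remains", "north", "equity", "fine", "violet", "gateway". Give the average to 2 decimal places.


Lengths: "remains"=7, "north"=5, "equity"=6, "fine"=4, "violet"=6, "gateway"=7
Sum = 35, Count = 6
Average = 35/6 = 5.83
= avg=5.83, min=4, max=7


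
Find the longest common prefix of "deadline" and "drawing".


Word 1: "deadline"
Word 2: "drawing"
Comparing from start:
  Pos 0: 'd' == 'd'
  Pos 1: 'e' != 'r' (stop)
LCP = "d" (length 1)


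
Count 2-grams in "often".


Word: "often" (length 5)
Number of 2-grams = length - 2 + 1 = 5 - 2 + 1
= 4


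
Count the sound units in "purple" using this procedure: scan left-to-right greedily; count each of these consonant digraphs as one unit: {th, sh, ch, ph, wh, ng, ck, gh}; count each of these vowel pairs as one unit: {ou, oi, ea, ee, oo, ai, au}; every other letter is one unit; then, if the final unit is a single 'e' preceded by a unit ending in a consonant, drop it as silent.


Word: "purple" (6 letters)
Left-to-right scan:
  [1] 'p' (letter)
  [2] 'u' (letter)
  [3] 'r' (letter)
  [4] 'p' (letter)
  [5] 'l' (letter)
  [6] 'e' (letter)
Units from scan: 6
Final unit is 'e' after a consonant -> drop as silent (-1)
Sound units = 5 units


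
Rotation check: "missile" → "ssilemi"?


Word: "missile", Candidate: "ssilemi"
Method: check if candidate is substring of word+word
"missilemissile" contains "ssilemi"? Yes
Is rotation = Yes


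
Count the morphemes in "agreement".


Word: "agreement"
Morphemes: agree / -ment
Each morpheme carries meaning
= 2 morphemes


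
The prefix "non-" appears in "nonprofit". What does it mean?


Prefix: non-
Example: nonprofit = non- + profit
Meaning = not


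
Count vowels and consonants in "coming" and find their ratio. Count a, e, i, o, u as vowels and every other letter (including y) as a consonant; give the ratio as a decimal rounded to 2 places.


Word: "coming"
Vowels (a,e,i,o,u): 2
Consonants: 4
Ratio = 2/4
= 0.50


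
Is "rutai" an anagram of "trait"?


Word 1: "trait" → sorted: airtt
Word 2: "rutai" → sorted: airtu
Same letters? airtt != airtu
Anagram = No


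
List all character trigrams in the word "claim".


Word: "claim" (length 5)
Number of trigrams = 5 - 3 + 1 = 3
  Position 0: "cla"
  Position 1: "lai"
  Position 2: "aim"
Trigrams = "cla", "lai", "aim"


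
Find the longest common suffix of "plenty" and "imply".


Word 1: "plenty"
Word 2: "imply"
Comparing from end:
  Pos -1: 'y' == 'y'
  Pos -2: 't' != 'l' (stop)
LCS = "y" (length 1)


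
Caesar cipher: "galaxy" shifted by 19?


Word: "galaxy"
Shift: 19
Each letter → (letter + shift) mod 26:
  'g' (6) + 19 = 25 → 'z'
  'a' (0) + 19 = 19 → 't'
  'l' (11) + 19 = 4 → 'e'
  'a' (0) + 19 = 19 → 't'
  'x' (23) + 19 = 16 → 'q'
  'y' (24) + 19 = 17 → 'r'
Result = "ztetqr"


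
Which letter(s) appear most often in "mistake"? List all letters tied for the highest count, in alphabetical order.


Word: "mistake"
Letter counts:
  'a': 1
  'e': 1
  'i': 1
  'k': 1
  'm': 1
  's': 1
  't': 1
Maximum count = 1
Most frequent = 'a', 'e', 'i', 'k', 'm', 's', 't' (1 time each)


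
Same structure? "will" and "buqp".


Pattern of "will": [0, 1, 2, 2]
Pattern of "buqp": [0, 1, 2, 3]
Patterns do not match
Same pattern = No


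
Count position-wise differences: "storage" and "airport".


Comparing character by character (same length = 7):
  Pos 0: 's' vs 'a' !=
  Pos 1: 't' vs 'i' !=
  Pos 2: 'o' vs 'r' !=
  Pos 3: 'r' vs 'p' !=
  Pos 4: 'a' vs 'o' !=
  Pos 5: 'g' vs 'r' !=
  Pos 6: 'e' vs 't' !=
Hamming distance = 7


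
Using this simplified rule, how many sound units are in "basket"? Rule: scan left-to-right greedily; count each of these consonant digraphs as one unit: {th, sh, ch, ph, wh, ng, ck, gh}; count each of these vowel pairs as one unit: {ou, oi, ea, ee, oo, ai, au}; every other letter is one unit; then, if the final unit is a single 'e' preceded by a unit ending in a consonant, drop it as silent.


Word: "basket" (6 letters)
Left-to-right scan:
  (1) 'b' (letter)
  (2) 'a' (letter)
  (3) 's' (letter)
  (4) 'k' (letter)
  (5) 'e' (letter)
  (6) 't' (letter)
Units from scan: 6
Sound units = 6 units


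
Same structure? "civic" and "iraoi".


Pattern of "civic": [0, 1, 2, 1, 0]
Pattern of "iraoi": [0, 1, 2, 3, 0]
Patterns do not match
Same pattern = No


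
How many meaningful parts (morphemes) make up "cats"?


Word: "cats"
Morphemes: cat / -s
Each morpheme carries meaning
= 2 morphemes


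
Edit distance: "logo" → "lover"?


Word 1: "logo" (length 4)
Word 2: "lover" (length 5)
One optimal edit sequence (insert/delete/substitute each cost 1):
  1. keep 'l'
  2. keep 'o'
  3. insert 'v'  (+1)
  4. substitute 'g' -> 'e'  (+1)
  5. substitute 'o' -> 'r'  (+1)
Total edit operations: 3
Edit distance = 3


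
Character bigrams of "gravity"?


Word: "gravity" (length 7)
Number of bigrams = 7 - 2 + 1 = 6
  Position 0: "gr"
  Position 1: "ra"
  Position 2: "av"
  Position 3: "vi"
  Position 4: "it"
  Position 5: "ty"
Bigrams = "gr", "ra", "av", "vi", "it", "ty"


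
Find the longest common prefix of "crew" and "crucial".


Word 1: "crew"
Word 2: "crucial"
Comparing from start:
  Pos 0: 'c' == 'c'
  Pos 1: 'r' == 'r'
  Pos 2: 'e' != 'u' (stop)
LCP = "cr" (length 2)


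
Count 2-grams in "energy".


Word: "energy" (length 6)
Number of 2-grams = length - 2 + 1 = 6 - 2 + 1
= 5


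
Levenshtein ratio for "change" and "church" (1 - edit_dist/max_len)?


Word 1: "change" (length 6)
Word 2: "church" (length 6)
One optimal edit sequence:
  1. keep 'c'
  2. keep 'h'
  3. substitute 'a' -> 'u'  (+1)
  4. substitute 'n' -> 'r'  (+1)
  5. substitute 'g' -> 'c'  (+1)
  6. substitute 'e' -> 'h'  (+1)
Edit distance = 4
Max length = max(6, 6) = 6
Similarity = 1 - 4/6
= 0.3333


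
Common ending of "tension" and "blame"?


Word 1: "tension"
Word 2: "blame"
Comparing from end:
  Pos -1: 'n' != 'e' (stop)
LCS = "" (length 0)


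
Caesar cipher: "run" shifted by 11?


Word: "run"
Shift: 11
Each letter → (letter + shift) mod 26:
  'r' (17) + 11 = 2 → 'c'
  'u' (20) + 11 = 5 → 'f'
  'n' (13) + 11 = 24 → 'y'
Result = "cfy"


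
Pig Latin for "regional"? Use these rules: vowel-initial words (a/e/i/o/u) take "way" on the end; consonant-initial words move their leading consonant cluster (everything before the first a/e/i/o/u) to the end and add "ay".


Word: "regional"
Starts with consonant(s) → move to end, add 'ay'
Consonant cluster: "r"
Pig Latin = "egionalray"


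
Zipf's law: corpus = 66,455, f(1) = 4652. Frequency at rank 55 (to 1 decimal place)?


Zipf's law: f(r) = f(1) / r
f(1) = 4652
f(55) = 4652 / 55
= 84.6 occurrences


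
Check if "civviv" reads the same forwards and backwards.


Word: "civviv"
Reversed: "vivvic"
Forward == Backward? civviv != vivvic
Palindrome = No


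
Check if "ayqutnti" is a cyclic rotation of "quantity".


Word: "quantity", Candidate: "ayqutnti"
Method: check if candidate is substring of word+word
"quantityquantity" contains "ayqutnti"? No
Is rotation = No


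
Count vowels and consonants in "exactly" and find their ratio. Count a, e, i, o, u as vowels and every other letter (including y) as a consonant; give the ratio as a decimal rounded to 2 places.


Word: "exactly"
Vowels (a,e,i,o,u): 2
Consonants: 5
Ratio = 2/5
= 0.40


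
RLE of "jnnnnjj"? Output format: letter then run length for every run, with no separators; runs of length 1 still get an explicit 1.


String: "jnnnnjj"
Scanning for consecutive runs:
  'j' x 1
  'n' x 4
  'j' x 2
RLE = "j1n4j2"


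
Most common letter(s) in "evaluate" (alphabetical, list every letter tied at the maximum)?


Word: "evaluate"
Letter counts:
  'a': 2
  'e': 2
  'l': 1
  't': 1
  'u': 1
  'v': 1
Maximum count = 2
Most frequent = 'a', 'e' (2 times each)


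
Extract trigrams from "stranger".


Word: "stranger" (length 8)
Number of trigrams = 8 - 3 + 1 = 6
  Position 0: "str"
  Position 1: "tra"
  Position 2: "ran"
  Position 3: "ang"
  Position 4: "nge"
  Position 5: "ger"
Trigrams = "str", "tra", "ran", "ang", "nge", "ger"


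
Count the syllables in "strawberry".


Word: "strawberry"
Syllable breakdown: straw | ber | ry
Counting: 3 parts
= 3 syllables


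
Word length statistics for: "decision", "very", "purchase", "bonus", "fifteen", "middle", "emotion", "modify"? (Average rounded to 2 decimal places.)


Lengths: "decision"=8, "very"=4, "purchase"=8, "bonus"=5, "fifteen"=7, "middle"=6, "emotion"=7, "modify"=6
Sum = 51, Count = 8
Average = 51/8 = 6.38
= avg=6.38, min=4, max=8


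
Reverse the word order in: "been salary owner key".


Original: "been salary owner key"
Words (1..n): been | salary | owner | key
Reversed (n..1): key | owner | salary | been
Result = "key owner salary been"


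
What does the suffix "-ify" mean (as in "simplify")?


Suffix: -ify
Example: simplify (simple + -ify, with a spelling change)
Meaning = to make


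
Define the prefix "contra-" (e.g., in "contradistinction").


Prefix: contra-
Example: contradistinction = contra- + distinction
Meaning = against


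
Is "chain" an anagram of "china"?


Word 1: "china" → sorted: achin
Word 2: "chain" → sorted: achin
Same letters? achin == achin
Anagram = Yes


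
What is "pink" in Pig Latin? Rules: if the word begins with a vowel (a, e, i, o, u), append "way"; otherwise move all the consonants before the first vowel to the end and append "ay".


Word: "pink"
Starts with consonant(s) → move to end, add 'ay'
Consonant cluster: "p"
Pig Latin = "inkpay"


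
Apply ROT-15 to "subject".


Word: "subject"
Shift: 15
Each letter → (letter + shift) mod 26:
  's' (18) + 15 = 7 → 'h'
  'u' (20) + 15 = 9 → 'j'
  'b' (1) + 15 = 16 → 'q'
  'j' (9) + 15 = 24 → 'y'
  'e' (4) + 15 = 19 → 't'
  'c' (2) + 15 = 17 → 'r'
  't' (19) + 15 = 8 → 'i'
Result = "hjqytri"


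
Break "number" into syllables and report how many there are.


Word: "number"
Syllable breakdown: num · ber
Counting: 2 parts
= 2 syllables


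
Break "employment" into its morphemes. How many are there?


Word: "employment"
Morphemes: employ + -ment
Each morpheme carries meaning
= 2 morphemes


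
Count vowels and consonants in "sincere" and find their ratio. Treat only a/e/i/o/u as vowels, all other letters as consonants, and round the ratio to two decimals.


Word: "sincere"
Vowels (a,e,i,o,u): 3
Consonants: 4
Ratio = 3/4
= 0.75


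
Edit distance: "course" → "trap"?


Word 1: "course" (length 6)
Word 2: "trap" (length 4)
One optimal edit sequence (insert/delete/substitute each cost 1):
  1. delete 'c'  (+1)
  2. delete 'o'  (+1)
  3. substitute 'u' -> 't'  (+1)
  4. keep 'r'
  5. substitute 's' -> 'a'  (+1)
  6. substitute 'e' -> 'p'  (+1)
Total edit operations: 5
Edit distance = 5


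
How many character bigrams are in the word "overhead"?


Word: "overhead" (length 8)
Number of 2-grams = length - 2 + 1 = 8 - 2 + 1
= 7


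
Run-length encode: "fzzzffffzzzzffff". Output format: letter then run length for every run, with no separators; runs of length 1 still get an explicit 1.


String: "fzzzffffzzzzffff"
Scanning for consecutive runs:
  'f' x 1
  'z' x 3
  'f' x 4
  'z' x 4
  'f' x 4
RLE = "f1z3f4z4f4"


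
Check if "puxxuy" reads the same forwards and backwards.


Word: "puxxuy"
Reversed: "yuxxup"
Forward == Backward? puxxuy != yuxxup
Palindrome = No


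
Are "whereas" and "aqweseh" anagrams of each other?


Word 1: "whereas" → sorted: aeehrsw
Word 2: "aqweseh" → sorted: aeehqsw
Same letters? aeehrsw != aeehqsw
Anagram = No


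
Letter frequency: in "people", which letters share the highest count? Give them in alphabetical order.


Word: "people"
Letter counts:
  'e': 2
  'l': 1
  'o': 1
  'p': 2
Maximum count = 2
Most frequent = 'e', 'p' (2 times each)


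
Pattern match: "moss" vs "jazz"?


Pattern of "moss": [0, 1, 2, 2]
Pattern of "jazz": [0, 1, 2, 2]
Patterns match
Same pattern = Yes


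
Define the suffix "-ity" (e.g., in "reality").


Suffix: -ity
Example: reality = real + -ity
Meaning = quality of


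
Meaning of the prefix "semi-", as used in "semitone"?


Prefix: semi-
As in: semitone -> semi- + tone
Meaning = half


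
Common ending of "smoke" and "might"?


Word 1: "smoke"
Word 2: "might"
Comparing from end:
  Pos -1: 'e' != 't' (stop)
LCS = "" (length 0)


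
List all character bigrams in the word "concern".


Word: "concern" (length 7)
Number of bigrams = 7 - 2 + 1 = 6
  Position 0: "co"
  Position 1: "on"
  Position 2: "nc"
  Position 3: "ce"
  Position 4: "er"
  Position 5: "rn"
Bigrams = "co", "on", "nc", "ce", "er", "rn"


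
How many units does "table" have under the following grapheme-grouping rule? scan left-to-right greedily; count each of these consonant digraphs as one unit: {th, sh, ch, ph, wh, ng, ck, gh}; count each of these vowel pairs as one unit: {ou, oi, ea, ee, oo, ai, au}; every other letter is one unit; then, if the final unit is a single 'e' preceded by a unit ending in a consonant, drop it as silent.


Word: "table" (5 letters)
Left-to-right scan:
  1. 't' (letter)
  2. 'a' (letter)
  3. 'b' (letter)
  4. 'l' (letter)
  5. 'e' (letter)
Units from scan: 5
Final unit is 'e' after a consonant -> drop as silent (-1)
Sound units = 4 units


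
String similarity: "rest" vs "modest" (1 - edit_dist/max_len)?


Word 1: "rest" (length 4)
Word 2: "modest" (length 6)
One optimal edit sequence:
  1. insert 'm'  (+1)
  2. insert 'o'  (+1)
  3. substitute 'r' -> 'd'  (+1)
  4. keep 'e'
  5. keep 's'
  6. keep 't'
Edit distance = 3
Max length = max(4, 6) = 6
Similarity = 1 - 3/6
= 0.5000


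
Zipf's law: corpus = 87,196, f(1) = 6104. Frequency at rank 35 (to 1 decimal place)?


Zipf's law: f(r) = f(1) / r
f(1) = 6104
f(35) = 6104 / 35
= 174.4 occurrences


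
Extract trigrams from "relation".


Word: "relation" (length 8)
Number of trigrams = 8 - 3 + 1 = 6
  Position 0: "rel"
  Position 1: "ela"
  Position 2: "lat"
  Position 3: "ati"
  Position 4: "tio"
  Position 5: "ion"
Trigrams = "rel", "ela", "lat", "ati", "tio", "ion"


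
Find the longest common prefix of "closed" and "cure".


Word 1: "closed"
Word 2: "cure"
Comparing from start:
  Pos 0: 'c' == 'c'
  Pos 1: 'l' != 'u' (stop)
LCP = "c" (length 1)


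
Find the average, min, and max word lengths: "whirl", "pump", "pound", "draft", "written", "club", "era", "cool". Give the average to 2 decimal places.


Lengths: "whirl"=5, "pump"=4, "pound"=5, "draft"=5, "written"=7, "club"=4, "era"=3, "cool"=4
Sum = 37, Count = 8
Average = 37/8 = 4.63
= avg=4.63, min=3, max=7


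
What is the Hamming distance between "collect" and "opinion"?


Comparing character by character (same length = 7):
  Pos 0: 'c' vs 'o' !=
  Pos 1: 'o' vs 'p' !=
  Pos 2: 'l' vs 'i' !=
  Pos 3: 'l' vs 'n' !=
  Pos 4: 'e' vs 'i' !=
  Pos 5: 'c' vs 'o' !=
  Pos 6: 't' vs 'n' !=
Hamming distance = 7


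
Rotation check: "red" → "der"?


Word: "red", Candidate: "der"
Method: check if candidate is substring of word+word
"redred" contains "der"? No
Is rotation = No


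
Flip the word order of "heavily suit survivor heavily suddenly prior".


Original: "heavily suit survivor heavily suddenly prior"
Words (1..n): heavily | suit | survivor | heavily | suddenly | prior
Reversed (n..1): prior | suddenly | heavily | survivor | suit | heavily
Result = "prior suddenly heavily survivor suit heavily"


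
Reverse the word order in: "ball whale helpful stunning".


Original: "ball whale helpful stunning"
Words (1..n): ball | whale | helpful | stunning
Reversed (n..1): stunning | helpful | whale | ball
Result = "stunning helpful whale ball"


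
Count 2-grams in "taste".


Word: "taste" (length 5)
Number of 2-grams = length - 2 + 1 = 5 - 2 + 1
= 4


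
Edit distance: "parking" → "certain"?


Word 1: "parking" (length 7)
Word 2: "certain" (length 7)
One optimal edit sequence (insert/delete/substitute each cost 1):
  1. substitute 'p' -> 'c'  (+1)
  2. substitute 'a' -> 'e'  (+1)
  3. keep 'r'
  4. insert 't'  (+1)
  5. substitute 'k' -> 'a'  (+1)
  6. keep 'i'
  7. keep 'n'
  8. delete 'g'  (+1)
Total edit operations: 5
Edit distance = 5


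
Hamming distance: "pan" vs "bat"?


Comparing character by character (same length = 3):
  Pos 0: 'p' vs 'b' !=
  Pos 1: 'a' vs 'a' =
  Pos 2: 'n' vs 't' !=
Hamming distance = 2


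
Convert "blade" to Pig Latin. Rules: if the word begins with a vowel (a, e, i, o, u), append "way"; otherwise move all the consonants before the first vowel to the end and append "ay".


Word: "blade"
Starts with consonant(s) → move to end, add 'ay'
Consonant cluster: "bl"
Pig Latin = "adeblay"


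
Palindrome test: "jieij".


Word: "jieij"
Reversed: "jieij"
Forward == Backward? jieij == jieij
Palindrome = Yes


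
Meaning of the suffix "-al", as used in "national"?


Suffix: -al
Example: national = nation + -al
Meaning = relating to


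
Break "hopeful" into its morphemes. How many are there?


Word: "hopeful"
Morphemes: hope / -ful
Each morpheme carries meaning
= 2 morphemes


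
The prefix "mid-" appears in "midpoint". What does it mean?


Prefix: mid-
Example: midpoint (mid- + point)
Meaning = middle


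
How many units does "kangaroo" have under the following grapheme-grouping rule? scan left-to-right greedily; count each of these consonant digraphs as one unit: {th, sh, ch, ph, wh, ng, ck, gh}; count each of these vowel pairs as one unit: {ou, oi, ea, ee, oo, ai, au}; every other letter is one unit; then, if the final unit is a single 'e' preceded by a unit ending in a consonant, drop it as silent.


Word: "kangaroo" (8 letters)
Left-to-right scan:
  (1) 'k' (letter)
  (2) 'a' (letter)
  (3) 'ng' (digraph)
  (4) 'a' (letter)
  (5) 'r' (letter)
  (6) 'oo' (vowel-pair)
Units from scan: 6
Sound units = 6 units


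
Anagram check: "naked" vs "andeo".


Word 1: "naked" → sorted: adekn
Word 2: "andeo" → sorted: adeno
Same letters? adekn != adeno
Anagram = No


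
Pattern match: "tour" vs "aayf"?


Pattern of "tour": [0, 1, 2, 3]
Pattern of "aayf": [0, 0, 1, 2]
Patterns do not match
Same pattern = No


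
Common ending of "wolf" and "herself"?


Word 1: "wolf"
Word 2: "herself"
Comparing from end:
  Pos -1: 'f' == 'f'
  Pos -2: 'l' == 'l'
  Pos -3: 'o' != 'e' (stop)
LCS = "lf" (length 2)


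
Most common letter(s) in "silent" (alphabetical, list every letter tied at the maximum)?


Word: "silent"
Letter counts:
  'e': 1
  'i': 1
  'l': 1
  'n': 1
  's': 1
  't': 1
Maximum count = 1
Most frequent = 'e', 'i', 'l', 'n', 's', 't' (1 time each)


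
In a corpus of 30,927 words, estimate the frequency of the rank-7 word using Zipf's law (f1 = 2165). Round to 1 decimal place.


Zipf's law: f(r) = f(1) / r
f(1) = 2165
f(7) = 2165 / 7
= 309.3 occurrences


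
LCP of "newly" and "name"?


Word 1: "newly"
Word 2: "name"
Comparing from start:
  Pos 0: 'n' == 'n'
  Pos 1: 'e' != 'a' (stop)
LCP = "n" (length 1)


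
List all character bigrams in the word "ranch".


Word: "ranch" (length 5)
Number of bigrams = 5 - 2 + 1 = 4
  Position 0: "ra"
  Position 1: "an"
  Position 2: "nc"
  Position 3: "ch"
Bigrams = "ra", "an", "nc", "ch"


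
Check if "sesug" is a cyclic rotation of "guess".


Word: "guess", Candidate: "sesug"
Method: check if candidate is substring of word+word
"guessguess" contains "sesug"? No
Is rotation = No


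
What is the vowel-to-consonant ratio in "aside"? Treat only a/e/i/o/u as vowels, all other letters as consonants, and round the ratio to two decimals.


Word: "aside"
Vowels (a,e,i,o,u): 3
Consonants: 2
Ratio = 3/2
= 1.50


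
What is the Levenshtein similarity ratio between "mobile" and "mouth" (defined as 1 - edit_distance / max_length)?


Word 1: "mobile" (length 6)
Word 2: "mouth" (length 5)
One optimal edit sequence:
  1. keep 'm'
  2. keep 'o'
  3. delete 'b'  (+1)
  4. substitute 'i' -> 'u'  (+1)
  5. substitute 'l' -> 't'  (+1)
  6. substitute 'e' -> 'h'  (+1)
Edit distance = 4
Max length = max(6, 5) = 6
Similarity = 1 - 4/6
= 0.3333


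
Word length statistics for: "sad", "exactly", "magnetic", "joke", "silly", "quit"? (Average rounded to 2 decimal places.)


Lengths: "sad"=3, "exactly"=7, "magnetic"=8, "joke"=4, "silly"=5, "quit"=4
Sum = 31, Count = 6
Average = 31/6 = 5.17
= avg=5.17, min=3, max=8


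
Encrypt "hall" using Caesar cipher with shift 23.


Word: "hall"
Shift: 23
Each letter → (letter + shift) mod 26:
  'h' (7) + 23 = 4 → 'e'
  'a' (0) + 23 = 23 → 'x'
  'l' (11) + 23 = 8 → 'i'
  'l' (11) + 23 = 8 → 'i'
Result = "exii"


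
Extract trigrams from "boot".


Word: "boot" (length 4)
Number of trigrams = 4 - 3 + 1 = 2
  Position 0: "boo"
  Position 1: "oot"
Trigrams = "boo", "oot"


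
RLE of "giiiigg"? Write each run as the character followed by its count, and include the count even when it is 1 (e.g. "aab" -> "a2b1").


String: "giiiigg"
Scanning for consecutive runs:
  'g' x 1
  'i' x 4
  'g' x 2
RLE = "g1i4g2"


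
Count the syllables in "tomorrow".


Word: "tomorrow"
Syllable breakdown: to / mor / row
Counting: 3 parts
= 3 syllables


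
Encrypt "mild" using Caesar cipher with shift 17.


Word: "mild"
Shift: 17
Each letter → (letter + shift) mod 26:
  'm' (12) + 17 = 3 → 'd'
  'i' (8) + 17 = 25 → 'z'
  'l' (11) + 17 = 2 → 'c'
  'd' (3) + 17 = 20 → 'u'
Result = "dzcu"


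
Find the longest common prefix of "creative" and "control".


Word 1: "creative"
Word 2: "control"
Comparing from start:
  Pos 0: 'c' == 'c'
  Pos 1: 'r' != 'o' (stop)
LCP = "c" (length 1)


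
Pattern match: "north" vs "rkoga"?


Pattern of "north": [0, 1, 2, 3, 4]
Pattern of "rkoga": [0, 1, 2, 3, 4]
Patterns match
Same pattern = Yes


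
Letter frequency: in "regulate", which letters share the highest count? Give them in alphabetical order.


Word: "regulate"
Letter counts:
  'a': 1
  'e': 2
  'g': 1
  'l': 1
  'r': 1
  't': 1
  'u': 1
Maximum count = 2
Most frequent = 'e' (2 times each)


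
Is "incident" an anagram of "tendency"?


Word 1: "tendency" → sorted: cdeennty
Word 2: "incident" → sorted: cdeiinnt
Same letters? cdeennty != cdeiinnt
Anagram = No


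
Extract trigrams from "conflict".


Word: "conflict" (length 8)
Number of trigrams = 8 - 3 + 1 = 6
  Position 0: "con"
  Position 1: "onf"
  Position 2: "nfl"
  Position 3: "fli"
  Position 4: "lic"
  Position 5: "ict"
Trigrams = "con", "onf", "nfl", "fli", "lic", "ict"


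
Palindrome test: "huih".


Word: "huih"
Reversed: "hiuh"
Forward == Backward? huih != hiuh
Palindrome = No


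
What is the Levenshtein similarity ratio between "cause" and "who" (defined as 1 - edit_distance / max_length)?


Word 1: "cause" (length 5)
Word 2: "who" (length 3)
One optimal edit sequence:
  1. delete 'c'  (+1)
  2. delete 'a'  (+1)
  3. substitute 'u' -> 'w'  (+1)
  4. substitute 's' -> 'h'  (+1)
  5. substitute 'e' -> 'o'  (+1)
Edit distance = 5
Max length = max(5, 3) = 5
Similarity = 1 - 5/5
= 0.0000


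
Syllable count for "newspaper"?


Word: "newspaper"
Syllable breakdown: news | pa | per
Counting: 3 parts
= 3 syllables


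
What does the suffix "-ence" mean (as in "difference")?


Suffix: -ence
Example: difference (differ + -ence)
Meaning = state of


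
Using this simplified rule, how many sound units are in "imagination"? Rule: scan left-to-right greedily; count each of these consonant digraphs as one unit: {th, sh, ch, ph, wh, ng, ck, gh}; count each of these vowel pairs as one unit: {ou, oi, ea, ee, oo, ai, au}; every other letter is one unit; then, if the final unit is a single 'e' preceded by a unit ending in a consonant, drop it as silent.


Word: "imagination" (11 letters)
Left-to-right scan:
  1. 'i' (letter)
  2. 'm' (letter)
  3. 'a' (letter)
  4. 'g' (letter)
  5. 'i' (letter)
  6. 'n' (letter)
  7. 'a' (letter)
  8. 't' (letter)
  9. 'i' (letter)
  10. 'o' (letter)
  11. 'n' (letter)
Units from scan: 11
Sound units = 11 units


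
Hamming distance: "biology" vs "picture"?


Comparing character by character (same length = 7):
  Pos 0: 'b' vs 'p' !=
  Pos 1: 'i' vs 'i' =
  Pos 2: 'o' vs 'c' !=
  Pos 3: 'l' vs 't' !=
  Pos 4: 'o' vs 'u' !=
  Pos 5: 'g' vs 'r' !=
  Pos 6: 'y' vs 'e' !=
Hamming distance = 6


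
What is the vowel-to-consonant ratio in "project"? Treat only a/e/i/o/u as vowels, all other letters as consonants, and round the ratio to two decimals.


Word: "project"
Vowels (a,e,i,o,u): 2
Consonants: 5
Ratio = 2/5
= 0.40


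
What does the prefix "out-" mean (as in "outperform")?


Prefix: out-
Example: outperform = out- + perform
Meaning = surpass


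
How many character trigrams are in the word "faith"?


Word: "faith" (length 5)
Number of 3-grams = length - 3 + 1 = 5 - 3 + 1
= 3


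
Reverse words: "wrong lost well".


Original: "wrong lost well"
Words (1..n): wrong | lost | well
Reversed (n..1): well | lost | wrong
Result = "well lost wrong"


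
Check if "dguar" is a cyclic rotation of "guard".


Word: "guard", Candidate: "dguar"
Method: check if candidate is substring of word+word
"guardguard" contains "dguar"? Yes
Is rotation = Yes


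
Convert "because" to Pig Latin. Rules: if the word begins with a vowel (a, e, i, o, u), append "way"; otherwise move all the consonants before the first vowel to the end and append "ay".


Word: "because"
Starts with consonant(s) → move to end, add 'ay'
Consonant cluster: "b"
Pig Latin = "ecausebay"


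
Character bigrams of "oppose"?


Word: "oppose" (length 6)
Number of bigrams = 6 - 2 + 1 = 5
  Position 0: "op"
  Position 1: "pp"
  Position 2: "po"
  Position 3: "os"
  Position 4: "se"
Bigrams = "op", "pp", "po", "os", "se"


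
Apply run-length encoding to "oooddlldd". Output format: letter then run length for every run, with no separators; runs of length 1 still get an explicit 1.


String: "oooddlldd"
Scanning for consecutive runs:
  'o' x 3
  'd' x 2
  'l' x 2
  'd' x 2
RLE = "o3d2l2d2"


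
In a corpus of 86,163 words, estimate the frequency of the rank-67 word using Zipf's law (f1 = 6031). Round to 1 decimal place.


Zipf's law: f(r) = f(1) / r
f(1) = 6031
f(67) = 6031 / 67
= 90.0 occurrences


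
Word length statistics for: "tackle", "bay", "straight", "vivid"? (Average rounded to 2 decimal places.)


Lengths: "tackle"=6, "bay"=3, "straight"=8, "vivid"=5
Sum = 22, Count = 4
Average = 22/4 = 5.50
= avg=5.50, min=3, max=8


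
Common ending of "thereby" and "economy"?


Word 1: "thereby"
Word 2: "economy"
Comparing from end:
  Pos -1: 'y' == 'y'
  Pos -2: 'b' != 'm' (stop)
LCS = "y" (length 1)


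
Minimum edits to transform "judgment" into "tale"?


Word 1: "judgment" (length 8)
Word 2: "tale" (length 4)
One optimal edit sequence (insert/delete/substitute each cost 1):
  1. delete 'j'  (+1)
  2. delete 'u'  (+1)
  3. substitute 'd' -> 't'  (+1)
  4. substitute 'g' -> 'a'  (+1)
  5. substitute 'm' -> 'l'  (+1)
  6. keep 'e'
  7. delete 'n'  (+1)
  8. delete 't'  (+1)
Total edit operations: 7
Edit distance = 7


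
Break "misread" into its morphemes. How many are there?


Word: "misread"
Morphemes: mis- / read
Each morpheme carries meaning
= 2 morphemes


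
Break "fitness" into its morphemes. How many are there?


Word: "fitness"
Morphemes: fit | -ness
Each morpheme carries meaning
= 2 morphemes


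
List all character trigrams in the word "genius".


Word: "genius" (length 6)
Number of trigrams = 6 - 3 + 1 = 4
  Position 0: "gen"
  Position 1: "eni"
  Position 2: "niu"
  Position 3: "ius"
Trigrams = "gen", "eni", "niu", "ius"


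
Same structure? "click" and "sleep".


Pattern of "click": [0, 1, 2, 0, 3]
Pattern of "sleep": [0, 1, 2, 2, 3]
Patterns do not match
Same pattern = No


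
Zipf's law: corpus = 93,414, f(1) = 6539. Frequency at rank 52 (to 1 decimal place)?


Zipf's law: f(r) = f(1) / r
f(1) = 6539
f(52) = 6539 / 52
= 125.8 occurrences


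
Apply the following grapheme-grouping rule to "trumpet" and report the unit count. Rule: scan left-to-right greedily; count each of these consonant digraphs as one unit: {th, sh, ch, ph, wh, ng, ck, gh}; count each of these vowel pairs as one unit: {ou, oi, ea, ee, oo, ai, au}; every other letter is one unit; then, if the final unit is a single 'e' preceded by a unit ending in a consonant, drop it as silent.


Word: "trumpet" (7 letters)
Left-to-right scan:
  1. 't' (letter)
  2. 'r' (letter)
  3. 'u' (letter)
  4. 'm' (letter)
  5. 'p' (letter)
  6. 'e' (letter)
  7. 't' (letter)
Units from scan: 7
Sound units = 7 units


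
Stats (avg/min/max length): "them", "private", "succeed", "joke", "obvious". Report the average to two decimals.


Lengths: "them"=4, "private"=7, "succeed"=7, "joke"=4, "obvious"=7
Sum = 29, Count = 5
Average = 29/5 = 5.80
= avg=5.80, min=4, max=7


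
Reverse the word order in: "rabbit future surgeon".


Original: "rabbit future surgeon"
Words (1..n): rabbit | future | surgeon
Reversed (n..1): surgeon | future | rabbit
Result = "surgeon future rabbit"


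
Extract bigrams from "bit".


Word: "bit" (length 3)
Number of bigrams = 3 - 2 + 1 = 2
  Position 0: "bi"
  Position 1: "it"
Bigrams = "bi", "it"


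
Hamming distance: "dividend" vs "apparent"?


Comparing character by character (same length = 8):
  Pos 0: 'd' vs 'a' !=
  Pos 1: 'i' vs 'p' !=
  Pos 2: 'v' vs 'p' !=
  Pos 3: 'i' vs 'a' !=
  Pos 4: 'd' vs 'r' !=
  Pos 5: 'e' vs 'e' =
  Pos 6: 'n' vs 'n' =
  Pos 7: 'd' vs 't' !=
Hamming distance = 6


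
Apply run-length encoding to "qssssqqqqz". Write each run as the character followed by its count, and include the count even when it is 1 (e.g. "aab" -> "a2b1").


String: "qssssqqqqz"
Scanning for consecutive runs:
  'q' x 1
  's' x 4
  'q' x 4
  'z' x 1
RLE = "q1s4q4z1"


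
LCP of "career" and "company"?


Word 1: "career"
Word 2: "company"
Comparing from start:
  Pos 0: 'c' == 'c'
  Pos 1: 'a' != 'o' (stop)
LCP = "c" (length 1)


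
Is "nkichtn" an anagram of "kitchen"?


Word 1: "kitchen" → sorted: cehiknt
Word 2: "nkichtn" → sorted: chiknnt
Same letters? cehiknt != chiknnt
Anagram = No


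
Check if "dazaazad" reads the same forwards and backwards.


Word: "dazaazad"
Reversed: "dazaazad"
Forward == Backward? dazaazad == dazaazad
Palindrome = Yes


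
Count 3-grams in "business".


Word: "business" (length 8)
Number of 3-grams = length - 3 + 1 = 8 - 3 + 1
= 6


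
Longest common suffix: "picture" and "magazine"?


Word 1: "picture"
Word 2: "magazine"
Comparing from end:
  Pos -1: 'e' == 'e'
  Pos -2: 'r' != 'n' (stop)
LCS = "e" (length 1)


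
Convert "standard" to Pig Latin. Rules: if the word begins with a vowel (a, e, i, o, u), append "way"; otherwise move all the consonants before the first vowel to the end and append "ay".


Word: "standard"
Starts with consonant(s) → move to end, add 'ay'
Consonant cluster: "st"
Pig Latin = "andardstay"


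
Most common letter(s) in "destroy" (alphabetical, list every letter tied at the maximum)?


Word: "destroy"
Letter counts:
  'd': 1
  'e': 1
  'o': 1
  'r': 1
  's': 1
  't': 1
  'y': 1
Maximum count = 1
Most frequent = 'd', 'e', 'o', 'r', 's', 't', 'y' (1 time each)


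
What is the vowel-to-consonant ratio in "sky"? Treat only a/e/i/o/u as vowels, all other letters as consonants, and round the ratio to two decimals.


Word: "sky"
Vowels (a,e,i,o,u): 0
Consonants: 3
Ratio = 0/3
= 0.00


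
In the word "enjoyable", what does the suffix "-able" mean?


Suffix: -able
Example: enjoyable = enjoy + -able
Meaning = capable of


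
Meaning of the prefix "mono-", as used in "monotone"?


Prefix: mono-
Example: monotone = mono- + tone
Meaning = one


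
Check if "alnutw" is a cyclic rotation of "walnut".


Word: "walnut", Candidate: "alnutw"
Method: check if candidate is substring of word+word
"walnutwalnut" contains "alnutw"? Yes
Is rotation = Yes


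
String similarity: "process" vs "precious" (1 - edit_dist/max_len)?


Word 1: "process" (length 7)
Word 2: "precious" (length 8)
One optimal edit sequence:
  1. keep 'p'
  2. keep 'r'
  3. substitute 'o' -> 'e'  (+1)
  4. keep 'c'
  5. insert 'i'  (+1)
  6. substitute 'e' -> 'o'  (+1)
  7. substitute 's' -> 'u'  (+1)
  8. keep 's'
Edit distance = 4
Max length = max(7, 8) = 8
Similarity = 1 - 4/8
= 0.5000


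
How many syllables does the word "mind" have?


Word: "mind"
Syllable breakdown: mind
Counting: 1 part
= 1 syllable


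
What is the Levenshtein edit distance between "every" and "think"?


Word 1: "every" (length 5)
Word 2: "think" (length 5)
One optimal edit sequence (insert/delete/substitute each cost 1):
  1. substitute 'e' -> 't'  (+1)
  2. substitute 'v' -> 'h'  (+1)
  3. substitute 'e' -> 'i'  (+1)
  4. substitute 'r' -> 'n'  (+1)
  5. substitute 'y' -> 'k'  (+1)
Total edit operations: 5
Edit distance = 5
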